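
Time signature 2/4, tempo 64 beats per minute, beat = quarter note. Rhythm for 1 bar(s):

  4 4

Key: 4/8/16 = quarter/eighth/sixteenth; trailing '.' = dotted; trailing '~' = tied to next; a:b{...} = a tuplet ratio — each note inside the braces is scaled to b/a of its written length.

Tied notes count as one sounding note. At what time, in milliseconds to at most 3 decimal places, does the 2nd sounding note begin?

1. 0.0ms @ 0 + 937.5ms (1)
2. 937.5ms @ 1 + 937.5ms (1)

note 2 onset = 1b = 937.5ms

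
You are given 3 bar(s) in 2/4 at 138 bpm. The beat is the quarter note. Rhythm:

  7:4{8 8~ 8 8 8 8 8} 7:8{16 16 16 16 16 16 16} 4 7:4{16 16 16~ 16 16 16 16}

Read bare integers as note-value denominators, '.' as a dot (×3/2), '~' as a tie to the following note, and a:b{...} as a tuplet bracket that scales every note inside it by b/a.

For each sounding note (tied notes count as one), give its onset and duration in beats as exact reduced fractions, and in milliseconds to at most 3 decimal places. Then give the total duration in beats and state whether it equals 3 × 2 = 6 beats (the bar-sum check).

1) 0.0ms=0b +124.224ms=2/7b
2) 124.224ms=2/7b +248.447ms=4/7b
3) 372.671ms=6/7b +124.224ms=2/7b
4) 496.894ms=8/7b +124.224ms=2/7b
5) 621.118ms=10/7b +124.224ms=2/7b
6) 745.342ms=12/7b +124.224ms=2/7b
7) 869.565ms=2b +124.224ms=2/7b
8) 993.789ms=16/7b +124.224ms=2/7b
9) 1118.012ms=18/7b +124.224ms=2/7b
10) 1242.236ms=20/7b +124.224ms=2/7b
11) 1366.46ms=22/7b +124.224ms=2/7b
12) 1490.683ms=24/7b +124.224ms=2/7b
13) 1614.907ms=26/7b +124.224ms=2/7b
14) 1739.13ms=4b +434.783ms=1b
15) 2173.913ms=5b +62.112ms=1/7b
16) 2236.025ms=36/7b +62.112ms=1/7b
17) 2298.137ms=37/7b +124.224ms=2/7b
18) 2422.36ms=39/7b +62.112ms=1/7b
19) 2484.472ms=40/7b +62.112ms=1/7b
20) 2546.584ms=41/7b +62.112ms=1/7b
Σ=6b of 6 (138bpm 2/4) — PASS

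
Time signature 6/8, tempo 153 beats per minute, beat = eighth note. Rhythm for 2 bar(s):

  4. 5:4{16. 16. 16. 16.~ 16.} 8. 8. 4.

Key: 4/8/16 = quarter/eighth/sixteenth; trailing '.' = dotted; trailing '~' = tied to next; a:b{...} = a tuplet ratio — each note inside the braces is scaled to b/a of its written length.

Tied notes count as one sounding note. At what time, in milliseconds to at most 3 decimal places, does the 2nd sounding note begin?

note 2 onset = 3b = 1176.471ms

1. 0.0ms @ 0 + 1176.471ms (3)
2. 1176.471ms @ 3 + 235.294ms (3/5)
3. 1411.765ms @ 18/5 + 235.294ms (3/5)
4. 1647.059ms @ 21/5 + 235.294ms (3/5)
5. 1882.353ms @ 24/5 + 470.588ms (6/5)
6. 2352.941ms @ 6 + 588.235ms (3/2)
7. 2941.176ms @ 15/2 + 588.235ms (3/2)
8. 3529.412ms @ 9 + 1176.471ms (3)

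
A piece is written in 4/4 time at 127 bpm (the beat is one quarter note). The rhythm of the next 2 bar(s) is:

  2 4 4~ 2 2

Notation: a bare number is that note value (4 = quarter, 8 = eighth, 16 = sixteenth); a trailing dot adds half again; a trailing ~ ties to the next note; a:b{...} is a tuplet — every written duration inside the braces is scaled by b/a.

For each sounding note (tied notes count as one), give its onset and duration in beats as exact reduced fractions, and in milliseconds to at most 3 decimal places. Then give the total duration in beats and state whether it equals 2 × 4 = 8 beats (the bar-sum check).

1) 0.0ms=0b +944.882ms=2b
2) 944.882ms=2b +472.441ms=1b
3) 1417.323ms=3b +1417.323ms=3b
4) 2834.646ms=6b +944.882ms=2b
Σ=8b of 8 (127bpm 4/4) — PASS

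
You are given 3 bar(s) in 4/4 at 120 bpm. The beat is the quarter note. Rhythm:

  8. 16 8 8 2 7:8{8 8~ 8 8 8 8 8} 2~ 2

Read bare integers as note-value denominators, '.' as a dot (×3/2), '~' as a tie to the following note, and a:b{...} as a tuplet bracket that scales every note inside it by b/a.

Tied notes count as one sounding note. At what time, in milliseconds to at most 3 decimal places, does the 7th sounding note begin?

note 7 onset = 32/7b = 2285.714ms

1. 0.0ms @ 0 + 375.0ms (3/4)
2. 375.0ms @ 3/4 + 125.0ms (1/4)
3. 500.0ms @ 1 + 250.0ms (1/2)
4. 750.0ms @ 3/2 + 250.0ms (1/2)
5. 1000.0ms @ 2 + 1000.0ms (2)
6. 2000.0ms @ 4 + 285.714ms (4/7)
7. 2285.714ms @ 32/7 + 571.429ms (8/7)
8. 2857.143ms @ 40/7 + 285.714ms (4/7)
9. 3142.857ms @ 44/7 + 285.714ms (4/7)
10. 3428.571ms @ 48/7 + 285.714ms (4/7)
11. 3714.286ms @ 52/7 + 285.714ms (4/7)
12. 4000.0ms @ 8 + 2000.0ms (4)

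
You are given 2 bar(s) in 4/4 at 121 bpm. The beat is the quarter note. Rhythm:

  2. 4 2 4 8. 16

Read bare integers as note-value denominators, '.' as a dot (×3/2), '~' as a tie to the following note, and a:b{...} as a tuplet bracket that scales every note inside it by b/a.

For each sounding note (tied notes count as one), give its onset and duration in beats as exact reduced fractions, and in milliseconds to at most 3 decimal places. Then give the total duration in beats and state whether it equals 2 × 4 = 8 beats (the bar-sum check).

1) 0.0ms=0b +1487.603ms=3b
2) 1487.603ms=3b +495.868ms=1b
3) 1983.471ms=4b +991.736ms=2b
4) 2975.207ms=6b +495.868ms=1b
5) 3471.074ms=7b +371.901ms=3/4b
6) 3842.975ms=31/4b +123.967ms=1/4b
Σ=8b of 8 (121bpm 4/4) — PASS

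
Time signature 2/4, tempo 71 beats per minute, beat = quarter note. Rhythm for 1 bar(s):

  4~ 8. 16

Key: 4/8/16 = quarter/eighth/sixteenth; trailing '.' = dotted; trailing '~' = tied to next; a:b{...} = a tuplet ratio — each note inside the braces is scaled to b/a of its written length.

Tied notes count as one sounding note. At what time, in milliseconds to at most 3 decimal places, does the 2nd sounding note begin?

note 2 onset = 7/4b = 1478.873ms

1. 0.0ms @ 0 + 1478.873ms (7/4)
2. 1478.873ms @ 7/4 + 211.268ms (1/4)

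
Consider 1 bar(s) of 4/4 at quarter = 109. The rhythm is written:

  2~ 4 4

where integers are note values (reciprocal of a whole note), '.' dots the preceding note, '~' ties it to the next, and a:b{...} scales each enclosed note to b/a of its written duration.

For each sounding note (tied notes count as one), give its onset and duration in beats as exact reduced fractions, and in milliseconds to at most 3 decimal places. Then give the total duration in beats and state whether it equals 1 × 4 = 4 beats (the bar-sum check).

1) 0.0ms=0b +1651.376ms=3b
2) 1651.376ms=3b +550.459ms=1b
Σ=4b of 4 (109bpm 4/4) — PASS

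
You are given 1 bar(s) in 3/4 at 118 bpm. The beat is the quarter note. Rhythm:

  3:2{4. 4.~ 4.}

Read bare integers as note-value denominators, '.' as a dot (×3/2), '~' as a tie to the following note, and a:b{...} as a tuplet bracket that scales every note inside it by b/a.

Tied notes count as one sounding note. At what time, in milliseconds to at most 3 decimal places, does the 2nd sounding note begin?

note 2 onset = 1b = 508.475ms

1. 0.0ms @ 0 + 508.475ms (1)
2. 508.475ms @ 1 + 1016.949ms (2)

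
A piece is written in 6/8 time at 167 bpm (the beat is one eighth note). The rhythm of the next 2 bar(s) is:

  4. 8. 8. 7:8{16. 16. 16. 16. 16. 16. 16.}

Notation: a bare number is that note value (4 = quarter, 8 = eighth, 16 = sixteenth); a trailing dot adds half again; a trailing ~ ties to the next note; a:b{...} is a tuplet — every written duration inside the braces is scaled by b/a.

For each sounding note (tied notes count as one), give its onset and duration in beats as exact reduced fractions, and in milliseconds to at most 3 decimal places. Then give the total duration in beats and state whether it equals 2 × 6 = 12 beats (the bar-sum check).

1) 0.0ms=0b +1077.844ms=3b
2) 1077.844ms=3b +538.922ms=3/2b
3) 1616.766ms=9/2b +538.922ms=3/2b
4) 2155.689ms=6b +307.956ms=6/7b
5) 2463.644ms=48/7b +307.956ms=6/7b
6) 2771.6ms=54/7b +307.956ms=6/7b
7) 3079.555ms=60/7b +307.956ms=6/7b
8) 3387.511ms=66/7b +307.956ms=6/7b
9) 3695.466ms=72/7b +307.956ms=6/7b
10) 4003.422ms=78/7b +307.956ms=6/7b
Σ=12b of 12 (167bpm 6/8) — PASS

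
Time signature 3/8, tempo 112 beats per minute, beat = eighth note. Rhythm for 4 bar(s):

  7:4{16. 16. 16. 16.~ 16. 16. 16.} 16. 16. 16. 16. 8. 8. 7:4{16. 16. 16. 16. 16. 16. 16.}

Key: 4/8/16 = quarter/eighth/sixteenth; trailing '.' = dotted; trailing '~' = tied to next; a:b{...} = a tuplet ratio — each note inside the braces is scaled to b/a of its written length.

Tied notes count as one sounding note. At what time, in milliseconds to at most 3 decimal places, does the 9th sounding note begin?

note 9 onset = 9/2b = 2410.714ms

1. 0.0ms @ 0 + 229.592ms (3/7)
2. 229.592ms @ 3/7 + 229.592ms (3/7)
3. 459.184ms @ 6/7 + 229.592ms (3/7)
4. 688.776ms @ 9/7 + 459.184ms (6/7)
5. 1147.959ms @ 15/7 + 229.592ms (3/7)
6. 1377.551ms @ 18/7 + 229.592ms (3/7)
7. 1607.143ms @ 3 + 401.786ms (3/4)
8. 2008.929ms @ 15/4 + 401.786ms (3/4)
9. 2410.714ms @ 9/2 + 401.786ms (3/4)
10. 2812.5ms @ 21/4 + 401.786ms (3/4)
11. 3214.286ms @ 6 + 803.571ms (3/2)
12. 4017.857ms @ 15/2 + 803.571ms (3/2)
13. 4821.429ms @ 9 + 229.592ms (3/7)
14. 5051.02ms @ 66/7 + 229.592ms (3/7)
15. 5280.612ms @ 69/7 + 229.592ms (3/7)
16. 5510.204ms @ 72/7 + 229.592ms (3/7)
17. 5739.796ms @ 75/7 + 229.592ms (3/7)
18. 5969.388ms @ 78/7 + 229.592ms (3/7)
19. 6198.98ms @ 81/7 + 229.592ms (3/7)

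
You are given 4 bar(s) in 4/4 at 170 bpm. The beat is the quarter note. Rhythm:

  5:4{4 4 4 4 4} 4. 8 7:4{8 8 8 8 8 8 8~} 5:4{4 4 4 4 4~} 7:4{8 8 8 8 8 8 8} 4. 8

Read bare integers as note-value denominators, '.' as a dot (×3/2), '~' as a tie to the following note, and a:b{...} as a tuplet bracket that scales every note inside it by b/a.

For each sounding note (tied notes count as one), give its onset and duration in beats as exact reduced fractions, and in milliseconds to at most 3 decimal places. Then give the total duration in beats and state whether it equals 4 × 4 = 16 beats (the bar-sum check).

1) 0.0ms=0b +282.353ms=4/5b
2) 282.353ms=4/5b +282.353ms=4/5b
3) 564.706ms=8/5b +282.353ms=4/5b
4) 847.059ms=12/5b +282.353ms=4/5b
5) 1129.412ms=16/5b +282.353ms=4/5b
6) 1411.765ms=4b +529.412ms=3/2b
7) 1941.176ms=11/2b +176.471ms=1/2b
8) 2117.647ms=6b +100.84ms=2/7b
9) 2218.487ms=44/7b +100.84ms=2/7b
10) 2319.328ms=46/7b +100.84ms=2/7b
11) 2420.168ms=48/7b +100.84ms=2/7b
12) 2521.008ms=50/7b +100.84ms=2/7b
13) 2621.849ms=52/7b +100.84ms=2/7b
14) 2722.689ms=54/7b +383.193ms=38/35b
15) 3105.882ms=44/5b +282.353ms=4/5b
16) 3388.235ms=48/5b +282.353ms=4/5b
17) 3670.588ms=52/5b +282.353ms=4/5b
18) 3952.941ms=56/5b +383.193ms=38/35b
19) 4336.134ms=86/7b +100.84ms=2/7b
20) 4436.975ms=88/7b +100.84ms=2/7b
21) 4537.815ms=90/7b +100.84ms=2/7b
22) 4638.655ms=92/7b +100.84ms=2/7b
23) 4739.496ms=94/7b +100.84ms=2/7b
24) 4840.336ms=96/7b +100.84ms=2/7b
25) 4941.176ms=14b +529.412ms=3/2b
26) 5470.588ms=31/2b +176.471ms=1/2b
Σ=16b of 16 (170bpm 4/4) — PASS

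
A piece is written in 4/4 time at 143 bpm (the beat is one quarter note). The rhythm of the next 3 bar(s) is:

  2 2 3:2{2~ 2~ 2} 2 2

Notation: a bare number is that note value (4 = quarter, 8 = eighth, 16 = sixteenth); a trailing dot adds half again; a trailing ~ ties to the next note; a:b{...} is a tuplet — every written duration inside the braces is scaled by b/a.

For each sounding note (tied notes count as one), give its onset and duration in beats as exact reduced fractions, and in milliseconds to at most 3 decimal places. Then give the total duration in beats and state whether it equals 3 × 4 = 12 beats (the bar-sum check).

1) 0.0ms=0b +839.161ms=2b
2) 839.161ms=2b +839.161ms=2b
3) 1678.322ms=4b +1678.322ms=4b
4) 3356.643ms=8b +839.161ms=2b
5) 4195.804ms=10b +839.161ms=2b
Σ=12b of 12 (143bpm 4/4) — PASS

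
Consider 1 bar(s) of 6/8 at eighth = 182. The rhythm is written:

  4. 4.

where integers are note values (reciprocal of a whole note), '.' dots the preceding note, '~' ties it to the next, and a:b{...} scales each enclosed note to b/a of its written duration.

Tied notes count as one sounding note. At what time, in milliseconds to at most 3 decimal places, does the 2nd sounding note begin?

note 2 onset = 3b = 989.011ms

1. 0.0ms @ 0 + 989.011ms (3)
2. 989.011ms @ 3 + 989.011ms (3)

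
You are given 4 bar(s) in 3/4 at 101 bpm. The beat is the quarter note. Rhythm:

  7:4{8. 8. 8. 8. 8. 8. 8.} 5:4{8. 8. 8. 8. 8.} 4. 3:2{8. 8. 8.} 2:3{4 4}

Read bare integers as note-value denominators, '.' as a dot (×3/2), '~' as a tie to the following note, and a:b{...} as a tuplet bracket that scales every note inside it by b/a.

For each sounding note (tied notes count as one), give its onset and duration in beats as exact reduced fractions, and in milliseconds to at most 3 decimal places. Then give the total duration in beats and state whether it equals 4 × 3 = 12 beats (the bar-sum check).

1) 0.0ms=0b +254.597ms=3/7b
2) 254.597ms=3/7b +254.597ms=3/7b
3) 509.194ms=6/7b +254.597ms=3/7b
4) 763.791ms=9/7b +254.597ms=3/7b
5) 1018.388ms=12/7b +254.597ms=3/7b
6) 1272.984ms=15/7b +254.597ms=3/7b
7) 1527.581ms=18/7b +254.597ms=3/7b
8) 1782.178ms=3b +356.436ms=3/5b
9) 2138.614ms=18/5b +356.436ms=3/5b
10) 2495.05ms=21/5b +356.436ms=3/5b
11) 2851.485ms=24/5b +356.436ms=3/5b
12) 3207.921ms=27/5b +356.436ms=3/5b
13) 3564.356ms=6b +891.089ms=3/2b
14) 4455.446ms=15/2b +297.03ms=1/2b
15) 4752.475ms=8b +297.03ms=1/2b
16) 5049.505ms=17/2b +297.03ms=1/2b
17) 5346.535ms=9b +891.089ms=3/2b
18) 6237.624ms=21/2b +891.089ms=3/2b
Σ=12b of 12 (101bpm 3/4) — PASS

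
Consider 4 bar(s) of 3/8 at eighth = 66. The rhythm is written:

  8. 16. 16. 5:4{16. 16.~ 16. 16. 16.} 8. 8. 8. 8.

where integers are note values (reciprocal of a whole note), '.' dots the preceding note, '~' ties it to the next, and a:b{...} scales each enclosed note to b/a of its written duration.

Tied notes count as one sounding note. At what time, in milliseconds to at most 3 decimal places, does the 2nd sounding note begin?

1. 0.0ms @ 0 + 1363.636ms (3/2)
2. 1363.636ms @ 3/2 + 681.818ms (3/4)
3. 2045.455ms @ 9/4 + 681.818ms (3/4)
4. 2727.273ms @ 3 + 545.455ms (3/5)
5. 3272.727ms @ 18/5 + 1090.909ms (6/5)
6. 4363.636ms @ 24/5 + 545.455ms (3/5)
7. 4909.091ms @ 27/5 + 545.455ms (3/5)
8. 5454.545ms @ 6 + 1363.636ms (3/2)
9. 6818.182ms @ 15/2 + 1363.636ms (3/2)
10. 8181.818ms @ 9 + 1363.636ms (3/2)
11. 9545.455ms @ 21/2 + 1363.636ms (3/2)

note 2 onset = 3/2b = 1363.636ms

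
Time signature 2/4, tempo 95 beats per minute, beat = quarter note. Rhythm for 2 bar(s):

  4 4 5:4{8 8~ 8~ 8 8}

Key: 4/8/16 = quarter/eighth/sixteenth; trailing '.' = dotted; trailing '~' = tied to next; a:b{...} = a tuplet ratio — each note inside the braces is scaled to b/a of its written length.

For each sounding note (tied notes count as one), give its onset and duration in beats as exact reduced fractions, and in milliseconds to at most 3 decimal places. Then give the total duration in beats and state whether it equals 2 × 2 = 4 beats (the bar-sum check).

1) 0.0ms=0b +631.579ms=1b
2) 631.579ms=1b +631.579ms=1b
3) 1263.158ms=2b +252.632ms=2/5b
4) 1515.789ms=12/5b +757.895ms=6/5b
5) 2273.684ms=18/5b +252.632ms=2/5b
Σ=4b of 4 (95bpm 2/4) — PASS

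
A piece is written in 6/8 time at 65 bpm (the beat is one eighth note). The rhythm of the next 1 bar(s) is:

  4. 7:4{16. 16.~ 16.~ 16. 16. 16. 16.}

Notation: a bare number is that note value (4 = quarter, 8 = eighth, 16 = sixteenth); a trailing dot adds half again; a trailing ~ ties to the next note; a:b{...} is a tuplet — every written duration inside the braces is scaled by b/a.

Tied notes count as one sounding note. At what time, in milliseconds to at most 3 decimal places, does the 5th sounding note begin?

note 5 onset = 36/7b = 4747.253ms

1. 0.0ms @ 0 + 2769.231ms (3)
2. 2769.231ms @ 3 + 395.604ms (3/7)
3. 3164.835ms @ 24/7 + 1186.813ms (9/7)
4. 4351.648ms @ 33/7 + 395.604ms (3/7)
5. 4747.253ms @ 36/7 + 395.604ms (3/7)
6. 5142.857ms @ 39/7 + 395.604ms (3/7)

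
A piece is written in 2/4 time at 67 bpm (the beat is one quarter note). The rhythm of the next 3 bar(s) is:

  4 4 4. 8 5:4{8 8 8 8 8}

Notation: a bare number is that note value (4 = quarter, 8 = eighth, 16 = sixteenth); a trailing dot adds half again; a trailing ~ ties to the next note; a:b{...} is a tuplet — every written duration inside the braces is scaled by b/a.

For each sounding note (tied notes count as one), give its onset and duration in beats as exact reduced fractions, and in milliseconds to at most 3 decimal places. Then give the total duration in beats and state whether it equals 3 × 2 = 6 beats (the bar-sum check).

1) 0.0ms=0b +895.522ms=1b
2) 895.522ms=1b +895.522ms=1b
3) 1791.045ms=2b +1343.284ms=3/2b
4) 3134.328ms=7/2b +447.761ms=1/2b
5) 3582.09ms=4b +358.209ms=2/5b
6) 3940.299ms=22/5b +358.209ms=2/5b
7) 4298.507ms=24/5b +358.209ms=2/5b
8) 4656.716ms=26/5b +358.209ms=2/5b
9) 5014.925ms=28/5b +358.209ms=2/5b
Σ=6b of 6 (67bpm 2/4) — PASS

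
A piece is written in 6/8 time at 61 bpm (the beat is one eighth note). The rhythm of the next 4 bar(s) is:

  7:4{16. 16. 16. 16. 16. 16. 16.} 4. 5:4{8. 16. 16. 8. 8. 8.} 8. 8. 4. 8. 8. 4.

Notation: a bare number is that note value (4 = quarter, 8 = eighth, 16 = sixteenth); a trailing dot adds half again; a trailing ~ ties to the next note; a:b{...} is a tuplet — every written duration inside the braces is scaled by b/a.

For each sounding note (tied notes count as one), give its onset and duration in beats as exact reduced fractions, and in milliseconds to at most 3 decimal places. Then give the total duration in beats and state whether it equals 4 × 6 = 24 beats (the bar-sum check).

1) 0.0ms=0b +421.546ms=3/7b
2) 421.546ms=3/7b +421.546ms=3/7b
3) 843.091ms=6/7b +421.546ms=3/7b
4) 1264.637ms=9/7b +421.546ms=3/7b
5) 1686.183ms=12/7b +421.546ms=3/7b
6) 2107.728ms=15/7b +421.546ms=3/7b
7) 2529.274ms=18/7b +421.546ms=3/7b
8) 2950.82ms=3b +2950.82ms=3b
9) 5901.639ms=6b +1180.328ms=6/5b
10) 7081.967ms=36/5b +590.164ms=3/5b
11) 7672.131ms=39/5b +590.164ms=3/5b
12) 8262.295ms=42/5b +1180.328ms=6/5b
13) 9442.623ms=48/5b +1180.328ms=6/5b
14) 10622.951ms=54/5b +1180.328ms=6/5b
15) 11803.279ms=12b +1475.41ms=3/2b
16) 13278.689ms=27/2b +1475.41ms=3/2b
17) 14754.098ms=15b +2950.82ms=3b
18) 17704.918ms=18b +1475.41ms=3/2b
19) 19180.328ms=39/2b +1475.41ms=3/2b
20) 20655.738ms=21b +2950.82ms=3b
Σ=24b of 24 (61bpm 6/8) — PASS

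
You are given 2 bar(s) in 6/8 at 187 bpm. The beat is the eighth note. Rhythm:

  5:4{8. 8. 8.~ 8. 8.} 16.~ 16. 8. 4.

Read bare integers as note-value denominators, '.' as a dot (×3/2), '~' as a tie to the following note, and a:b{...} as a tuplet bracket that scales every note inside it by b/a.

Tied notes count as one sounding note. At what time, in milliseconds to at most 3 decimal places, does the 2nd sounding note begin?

1. 0.0ms @ 0 + 385.027ms (6/5)
2. 385.027ms @ 6/5 + 385.027ms (6/5)
3. 770.053ms @ 12/5 + 770.053ms (12/5)
4. 1540.107ms @ 24/5 + 385.027ms (6/5)
5. 1925.134ms @ 6 + 481.283ms (3/2)
6. 2406.417ms @ 15/2 + 481.283ms (3/2)
7. 2887.701ms @ 9 + 962.567ms (3)

note 2 onset = 6/5b = 385.027ms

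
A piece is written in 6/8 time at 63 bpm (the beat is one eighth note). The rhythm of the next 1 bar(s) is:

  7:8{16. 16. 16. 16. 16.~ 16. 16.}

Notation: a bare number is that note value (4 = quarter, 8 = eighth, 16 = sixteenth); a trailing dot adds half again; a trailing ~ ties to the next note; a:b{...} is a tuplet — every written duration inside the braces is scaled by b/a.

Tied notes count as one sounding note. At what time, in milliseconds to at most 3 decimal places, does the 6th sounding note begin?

1. 0.0ms @ 0 + 816.327ms (6/7)
2. 816.327ms @ 6/7 + 816.327ms (6/7)
3. 1632.653ms @ 12/7 + 816.327ms (6/7)
4. 2448.98ms @ 18/7 + 816.327ms (6/7)
5. 3265.306ms @ 24/7 + 1632.653ms (12/7)
6. 4897.959ms @ 36/7 + 816.327ms (6/7)

note 6 onset = 36/7b = 4897.959ms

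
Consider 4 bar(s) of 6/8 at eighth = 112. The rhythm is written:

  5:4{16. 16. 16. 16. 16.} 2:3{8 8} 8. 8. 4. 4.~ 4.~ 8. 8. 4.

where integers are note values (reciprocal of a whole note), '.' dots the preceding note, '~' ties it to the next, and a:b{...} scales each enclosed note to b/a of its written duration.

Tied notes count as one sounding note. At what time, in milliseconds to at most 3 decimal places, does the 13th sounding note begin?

1. 0.0ms @ 0 + 321.429ms (3/5)
2. 321.429ms @ 3/5 + 321.429ms (3/5)
3. 642.857ms @ 6/5 + 321.429ms (3/5)
4. 964.286ms @ 9/5 + 321.429ms (3/5)
5. 1285.714ms @ 12/5 + 321.429ms (3/5)
6. 1607.143ms @ 3 + 803.571ms (3/2)
7. 2410.714ms @ 9/2 + 803.571ms (3/2)
8. 3214.286ms @ 6 + 803.571ms (3/2)
9. 4017.857ms @ 15/2 + 803.571ms (3/2)
10. 4821.429ms @ 9 + 1607.143ms (3)
11. 6428.571ms @ 12 + 4017.857ms (15/2)
12. 10446.429ms @ 39/2 + 803.571ms (3/2)
13. 11250.0ms @ 21 + 1607.143ms (3)

note 13 onset = 21b = 11250.0ms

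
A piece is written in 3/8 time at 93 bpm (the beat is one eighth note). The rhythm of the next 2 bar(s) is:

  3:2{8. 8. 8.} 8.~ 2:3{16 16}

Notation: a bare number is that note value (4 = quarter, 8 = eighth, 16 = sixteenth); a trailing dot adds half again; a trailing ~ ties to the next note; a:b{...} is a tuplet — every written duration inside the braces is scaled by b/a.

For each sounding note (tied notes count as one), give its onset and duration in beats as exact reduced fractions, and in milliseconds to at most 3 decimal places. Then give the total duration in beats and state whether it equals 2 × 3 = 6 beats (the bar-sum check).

1) 0.0ms=0b +645.161ms=1b
2) 645.161ms=1b +645.161ms=1b
3) 1290.323ms=2b +645.161ms=1b
4) 1935.484ms=3b +1451.613ms=9/4b
5) 3387.097ms=21/4b +483.871ms=3/4b
Σ=6b of 6 (93bpm 3/8) — PASS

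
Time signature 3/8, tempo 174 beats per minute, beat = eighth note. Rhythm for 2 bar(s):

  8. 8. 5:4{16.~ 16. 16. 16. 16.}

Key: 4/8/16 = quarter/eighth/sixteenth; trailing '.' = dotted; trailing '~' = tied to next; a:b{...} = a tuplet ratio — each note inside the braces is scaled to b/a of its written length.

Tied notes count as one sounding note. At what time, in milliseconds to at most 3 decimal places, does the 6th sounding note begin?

note 6 onset = 27/5b = 1862.069ms

1. 0.0ms @ 0 + 517.241ms (3/2)
2. 517.241ms @ 3/2 + 517.241ms (3/2)
3. 1034.483ms @ 3 + 413.793ms (6/5)
4. 1448.276ms @ 21/5 + 206.897ms (3/5)
5. 1655.172ms @ 24/5 + 206.897ms (3/5)
6. 1862.069ms @ 27/5 + 206.897ms (3/5)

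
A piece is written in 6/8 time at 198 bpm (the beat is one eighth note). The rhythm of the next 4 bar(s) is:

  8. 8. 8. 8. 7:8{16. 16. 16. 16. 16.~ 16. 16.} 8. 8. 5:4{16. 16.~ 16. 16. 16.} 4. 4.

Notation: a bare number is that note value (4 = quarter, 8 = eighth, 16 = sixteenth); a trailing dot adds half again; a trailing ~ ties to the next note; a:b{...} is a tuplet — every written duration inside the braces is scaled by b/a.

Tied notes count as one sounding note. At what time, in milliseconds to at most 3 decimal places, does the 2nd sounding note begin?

1. 0.0ms @ 0 + 454.545ms (3/2)
2. 454.545ms @ 3/2 + 454.545ms (3/2)
3. 909.091ms @ 3 + 454.545ms (3/2)
4. 1363.636ms @ 9/2 + 454.545ms (3/2)
5. 1818.182ms @ 6 + 259.74ms (6/7)
6. 2077.922ms @ 48/7 + 259.74ms (6/7)
7. 2337.662ms @ 54/7 + 259.74ms (6/7)
8. 2597.403ms @ 60/7 + 259.74ms (6/7)
9. 2857.143ms @ 66/7 + 519.481ms (12/7)
10. 3376.623ms @ 78/7 + 259.74ms (6/7)
11. 3636.364ms @ 12 + 454.545ms (3/2)
12. 4090.909ms @ 27/2 + 454.545ms (3/2)
13. 4545.455ms @ 15 + 181.818ms (3/5)
14. 4727.273ms @ 78/5 + 363.636ms (6/5)
15. 5090.909ms @ 84/5 + 181.818ms (3/5)
16. 5272.727ms @ 87/5 + 181.818ms (3/5)
17. 5454.545ms @ 18 + 909.091ms (3)
18. 6363.636ms @ 21 + 909.091ms (3)

note 2 onset = 3/2b = 454.545ms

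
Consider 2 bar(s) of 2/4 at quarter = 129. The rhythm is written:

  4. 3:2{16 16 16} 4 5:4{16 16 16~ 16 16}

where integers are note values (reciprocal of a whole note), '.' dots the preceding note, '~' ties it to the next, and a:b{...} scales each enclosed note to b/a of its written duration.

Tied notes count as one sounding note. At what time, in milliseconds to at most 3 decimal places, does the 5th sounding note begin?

1. 0.0ms @ 0 + 697.674ms (3/2)
2. 697.674ms @ 3/2 + 77.519ms (1/6)
3. 775.194ms @ 5/3 + 77.519ms (1/6)
4. 852.713ms @ 11/6 + 77.519ms (1/6)
5. 930.233ms @ 2 + 465.116ms (1)
6. 1395.349ms @ 3 + 93.023ms (1/5)
7. 1488.372ms @ 16/5 + 93.023ms (1/5)
8. 1581.395ms @ 17/5 + 186.047ms (2/5)
9. 1767.442ms @ 19/5 + 93.023ms (1/5)

note 5 onset = 2b = 930.233ms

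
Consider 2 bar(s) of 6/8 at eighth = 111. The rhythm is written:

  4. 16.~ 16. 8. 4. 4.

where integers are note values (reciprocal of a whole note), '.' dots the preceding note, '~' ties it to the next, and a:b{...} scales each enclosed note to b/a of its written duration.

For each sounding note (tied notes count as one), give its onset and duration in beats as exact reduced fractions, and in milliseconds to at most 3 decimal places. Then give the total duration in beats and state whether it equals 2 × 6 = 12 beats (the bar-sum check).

1) 0.0ms=0b +1621.622ms=3b
2) 1621.622ms=3b +810.811ms=3/2b
3) 2432.432ms=9/2b +810.811ms=3/2b
4) 3243.243ms=6b +1621.622ms=3b
5) 4864.865ms=9b +1621.622ms=3b
Σ=12b of 12 (111bpm 6/8) — PASS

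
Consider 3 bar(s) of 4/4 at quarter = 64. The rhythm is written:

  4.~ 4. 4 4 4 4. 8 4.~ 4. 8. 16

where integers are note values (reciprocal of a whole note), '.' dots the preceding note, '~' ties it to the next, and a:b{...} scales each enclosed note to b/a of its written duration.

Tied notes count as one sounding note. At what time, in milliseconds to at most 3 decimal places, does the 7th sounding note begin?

note 7 onset = 8b = 7500.0ms

1. 0.0ms @ 0 + 2812.5ms (3)
2. 2812.5ms @ 3 + 937.5ms (1)
3. 3750.0ms @ 4 + 937.5ms (1)
4. 4687.5ms @ 5 + 937.5ms (1)
5. 5625.0ms @ 6 + 1406.25ms (3/2)
6. 7031.25ms @ 15/2 + 468.75ms (1/2)
7. 7500.0ms @ 8 + 2812.5ms (3)
8. 10312.5ms @ 11 + 703.125ms (3/4)
9. 11015.625ms @ 47/4 + 234.375ms (1/4)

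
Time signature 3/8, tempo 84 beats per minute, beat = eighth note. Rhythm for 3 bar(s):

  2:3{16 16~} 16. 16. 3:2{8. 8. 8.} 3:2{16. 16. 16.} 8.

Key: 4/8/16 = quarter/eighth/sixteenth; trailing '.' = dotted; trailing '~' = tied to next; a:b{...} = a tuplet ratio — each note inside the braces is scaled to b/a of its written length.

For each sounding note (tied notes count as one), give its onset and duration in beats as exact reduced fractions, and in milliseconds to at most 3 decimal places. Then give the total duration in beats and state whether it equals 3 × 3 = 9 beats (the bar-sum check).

1) 0.0ms=0b +535.714ms=3/4b
2) 535.714ms=3/4b +1071.429ms=3/2b
3) 1607.143ms=9/4b +535.714ms=3/4b
4) 2142.857ms=3b +714.286ms=1b
5) 2857.143ms=4b +714.286ms=1b
6) 3571.429ms=5b +714.286ms=1b
7) 4285.714ms=6b +357.143ms=1/2b
8) 4642.857ms=13/2b +357.143ms=1/2b
9) 5000.0ms=7b +357.143ms=1/2b
10) 5357.143ms=15/2b +1071.429ms=3/2b
Σ=9b of 9 (84bpm 3/8) — PASS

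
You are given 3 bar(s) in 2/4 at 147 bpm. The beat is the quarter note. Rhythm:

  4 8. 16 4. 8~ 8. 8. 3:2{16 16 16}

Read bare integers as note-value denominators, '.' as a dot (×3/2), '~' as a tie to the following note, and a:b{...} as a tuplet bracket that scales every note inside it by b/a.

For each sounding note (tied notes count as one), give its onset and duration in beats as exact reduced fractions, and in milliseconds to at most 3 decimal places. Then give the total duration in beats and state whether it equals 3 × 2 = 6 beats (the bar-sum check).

1) 0.0ms=0b +408.163ms=1b
2) 408.163ms=1b +306.122ms=3/4b
3) 714.286ms=7/4b +102.041ms=1/4b
4) 816.327ms=2b +612.245ms=3/2b
5) 1428.571ms=7/2b +510.204ms=5/4b
6) 1938.776ms=19/4b +306.122ms=3/4b
7) 2244.898ms=11/2b +68.027ms=1/6b
8) 2312.925ms=17/3b +68.027ms=1/6b
9) 2380.952ms=35/6b +68.027ms=1/6b
Σ=6b of 6 (147bpm 2/4) — PASS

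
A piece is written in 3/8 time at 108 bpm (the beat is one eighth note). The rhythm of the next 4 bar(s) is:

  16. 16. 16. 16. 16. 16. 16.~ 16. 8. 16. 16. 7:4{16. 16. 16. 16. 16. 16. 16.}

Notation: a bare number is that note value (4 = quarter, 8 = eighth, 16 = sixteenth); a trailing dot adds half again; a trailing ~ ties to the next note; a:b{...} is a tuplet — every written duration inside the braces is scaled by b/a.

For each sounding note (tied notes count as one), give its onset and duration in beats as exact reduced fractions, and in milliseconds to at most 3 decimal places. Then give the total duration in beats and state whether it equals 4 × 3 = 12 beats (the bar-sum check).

1) 0.0ms=0b +416.667ms=3/4b
2) 416.667ms=3/4b +416.667ms=3/4b
3) 833.333ms=3/2b +416.667ms=3/4b
4) 1250.0ms=9/4b +416.667ms=3/4b
5) 1666.667ms=3b +416.667ms=3/4b
6) 2083.333ms=15/4b +416.667ms=3/4b
7) 2500.0ms=9/2b +833.333ms=3/2b
8) 3333.333ms=6b +833.333ms=3/2b
9) 4166.667ms=15/2b +416.667ms=3/4b
10) 4583.333ms=33/4b +416.667ms=3/4b
11) 5000.0ms=9b +238.095ms=3/7b
12) 5238.095ms=66/7b +238.095ms=3/7b
13) 5476.19ms=69/7b +238.095ms=3/7b
14) 5714.286ms=72/7b +238.095ms=3/7b
15) 5952.381ms=75/7b +238.095ms=3/7b
16) 6190.476ms=78/7b +238.095ms=3/7b
17) 6428.571ms=81/7b +238.095ms=3/7b
Σ=12b of 12 (108bpm 3/8) — PASS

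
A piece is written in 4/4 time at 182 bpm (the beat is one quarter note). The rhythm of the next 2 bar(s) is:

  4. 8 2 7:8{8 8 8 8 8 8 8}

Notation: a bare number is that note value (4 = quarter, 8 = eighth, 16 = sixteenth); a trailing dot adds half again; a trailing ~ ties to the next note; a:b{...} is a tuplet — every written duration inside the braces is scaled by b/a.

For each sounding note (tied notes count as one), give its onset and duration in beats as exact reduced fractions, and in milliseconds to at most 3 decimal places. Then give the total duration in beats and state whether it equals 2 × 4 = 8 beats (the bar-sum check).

1) 0.0ms=0b +494.505ms=3/2b
2) 494.505ms=3/2b +164.835ms=1/2b
3) 659.341ms=2b +659.341ms=2b
4) 1318.681ms=4b +188.383ms=4/7b
5) 1507.064ms=32/7b +188.383ms=4/7b
6) 1695.447ms=36/7b +188.383ms=4/7b
7) 1883.83ms=40/7b +188.383ms=4/7b
8) 2072.214ms=44/7b +188.383ms=4/7b
9) 2260.597ms=48/7b +188.383ms=4/7b
10) 2448.98ms=52/7b +188.383ms=4/7b
Σ=8b of 8 (182bpm 4/4) — PASS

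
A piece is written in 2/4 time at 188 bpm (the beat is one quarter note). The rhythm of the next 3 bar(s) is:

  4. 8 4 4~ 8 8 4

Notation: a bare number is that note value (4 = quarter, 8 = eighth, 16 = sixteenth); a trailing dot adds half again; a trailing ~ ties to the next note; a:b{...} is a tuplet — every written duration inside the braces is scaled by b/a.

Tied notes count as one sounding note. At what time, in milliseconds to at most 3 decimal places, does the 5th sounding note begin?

1. 0.0ms @ 0 + 478.723ms (3/2)
2. 478.723ms @ 3/2 + 159.574ms (1/2)
3. 638.298ms @ 2 + 319.149ms (1)
4. 957.447ms @ 3 + 478.723ms (3/2)
5. 1436.17ms @ 9/2 + 159.574ms (1/2)
6. 1595.745ms @ 5 + 319.149ms (1)

note 5 onset = 9/2b = 1436.17ms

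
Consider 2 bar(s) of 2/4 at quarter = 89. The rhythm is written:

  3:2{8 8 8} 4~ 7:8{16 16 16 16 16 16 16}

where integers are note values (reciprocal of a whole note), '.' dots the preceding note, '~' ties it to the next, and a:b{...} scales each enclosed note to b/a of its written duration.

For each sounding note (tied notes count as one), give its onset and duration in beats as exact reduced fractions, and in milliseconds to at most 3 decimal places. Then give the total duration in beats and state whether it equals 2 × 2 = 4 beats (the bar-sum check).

1) 0.0ms=0b +224.719ms=1/3b
2) 224.719ms=1/3b +224.719ms=1/3b
3) 449.438ms=2/3b +224.719ms=1/3b
4) 674.157ms=1b +866.774ms=9/7b
5) 1540.931ms=16/7b +192.616ms=2/7b
6) 1733.547ms=18/7b +192.616ms=2/7b
7) 1926.164ms=20/7b +192.616ms=2/7b
8) 2118.78ms=22/7b +192.616ms=2/7b
9) 2311.396ms=24/7b +192.616ms=2/7b
10) 2504.013ms=26/7b +192.616ms=2/7b
Σ=4b of 4 (89bpm 2/4) — PASS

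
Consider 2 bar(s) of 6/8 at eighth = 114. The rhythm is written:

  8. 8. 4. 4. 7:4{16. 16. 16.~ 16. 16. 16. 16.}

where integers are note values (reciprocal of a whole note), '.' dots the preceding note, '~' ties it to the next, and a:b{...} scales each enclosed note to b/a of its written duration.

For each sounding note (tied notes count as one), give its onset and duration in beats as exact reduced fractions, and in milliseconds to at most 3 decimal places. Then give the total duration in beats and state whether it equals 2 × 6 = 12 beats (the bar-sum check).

1) 0.0ms=0b +789.474ms=3/2b
2) 789.474ms=3/2b +789.474ms=3/2b
3) 1578.947ms=3b +1578.947ms=3b
4) 3157.895ms=6b +1578.947ms=3b
5) 4736.842ms=9b +225.564ms=3/7b
6) 4962.406ms=66/7b +225.564ms=3/7b
7) 5187.97ms=69/7b +451.128ms=6/7b
8) 5639.098ms=75/7b +225.564ms=3/7b
9) 5864.662ms=78/7b +225.564ms=3/7b
10) 6090.226ms=81/7b +225.564ms=3/7b
Σ=12b of 12 (114bpm 6/8) — PASS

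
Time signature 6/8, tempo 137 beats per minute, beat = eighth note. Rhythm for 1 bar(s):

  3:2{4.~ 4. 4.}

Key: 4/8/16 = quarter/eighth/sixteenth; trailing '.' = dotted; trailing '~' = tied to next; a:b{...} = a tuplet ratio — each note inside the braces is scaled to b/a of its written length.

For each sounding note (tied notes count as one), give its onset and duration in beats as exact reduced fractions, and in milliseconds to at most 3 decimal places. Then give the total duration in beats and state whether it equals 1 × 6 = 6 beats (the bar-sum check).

1) 0.0ms=0b +1751.825ms=4b
2) 1751.825ms=4b +875.912ms=2b
Σ=6b of 6 (137bpm 6/8) — PASS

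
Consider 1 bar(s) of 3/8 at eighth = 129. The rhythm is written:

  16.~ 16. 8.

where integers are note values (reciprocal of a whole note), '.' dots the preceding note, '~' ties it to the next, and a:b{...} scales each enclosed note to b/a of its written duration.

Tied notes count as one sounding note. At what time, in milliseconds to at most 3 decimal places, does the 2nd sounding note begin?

1. 0.0ms @ 0 + 697.674ms (3/2)
2. 697.674ms @ 3/2 + 697.674ms (3/2)

note 2 onset = 3/2b = 697.674ms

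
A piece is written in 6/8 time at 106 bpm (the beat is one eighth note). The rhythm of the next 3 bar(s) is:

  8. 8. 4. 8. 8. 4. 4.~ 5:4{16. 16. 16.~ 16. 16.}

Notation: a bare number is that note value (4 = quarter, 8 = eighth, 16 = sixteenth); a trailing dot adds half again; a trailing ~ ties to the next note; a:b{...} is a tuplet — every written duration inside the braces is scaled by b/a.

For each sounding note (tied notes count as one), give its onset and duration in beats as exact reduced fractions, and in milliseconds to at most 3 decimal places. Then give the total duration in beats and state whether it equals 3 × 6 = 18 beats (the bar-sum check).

1) 0.0ms=0b +849.057ms=3/2b
2) 849.057ms=3/2b +849.057ms=3/2b
3) 1698.113ms=3b +1698.113ms=3b
4) 3396.226ms=6b +849.057ms=3/2b
5) 4245.283ms=15/2b +849.057ms=3/2b
6) 5094.34ms=9b +1698.113ms=3b
7) 6792.453ms=12b +2037.736ms=18/5b
8) 8830.189ms=78/5b +339.623ms=3/5b
9) 9169.811ms=81/5b +679.245ms=6/5b
10) 9849.057ms=87/5b +339.623ms=3/5b
Σ=18b of 18 (106bpm 6/8) — PASS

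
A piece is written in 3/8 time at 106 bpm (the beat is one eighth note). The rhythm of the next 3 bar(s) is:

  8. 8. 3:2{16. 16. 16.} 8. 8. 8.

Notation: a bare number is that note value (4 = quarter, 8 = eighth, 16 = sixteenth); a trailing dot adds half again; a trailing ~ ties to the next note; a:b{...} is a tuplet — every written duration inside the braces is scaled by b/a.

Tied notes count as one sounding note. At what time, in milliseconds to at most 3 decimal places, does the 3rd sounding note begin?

1. 0.0ms @ 0 + 849.057ms (3/2)
2. 849.057ms @ 3/2 + 849.057ms (3/2)
3. 1698.113ms @ 3 + 283.019ms (1/2)
4. 1981.132ms @ 7/2 + 283.019ms (1/2)
5. 2264.151ms @ 4 + 283.019ms (1/2)
6. 2547.17ms @ 9/2 + 849.057ms (3/2)
7. 3396.226ms @ 6 + 849.057ms (3/2)
8. 4245.283ms @ 15/2 + 849.057ms (3/2)

note 3 onset = 3b = 1698.113ms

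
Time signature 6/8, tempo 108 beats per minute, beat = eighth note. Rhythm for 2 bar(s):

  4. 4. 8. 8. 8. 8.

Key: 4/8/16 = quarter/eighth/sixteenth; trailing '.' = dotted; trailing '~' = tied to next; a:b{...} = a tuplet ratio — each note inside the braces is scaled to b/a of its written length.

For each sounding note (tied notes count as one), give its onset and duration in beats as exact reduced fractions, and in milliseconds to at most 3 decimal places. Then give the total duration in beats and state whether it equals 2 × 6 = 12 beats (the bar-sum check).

1) 0.0ms=0b +1666.667ms=3b
2) 1666.667ms=3b +1666.667ms=3b
3) 3333.333ms=6b +833.333ms=3/2b
4) 4166.667ms=15/2b +833.333ms=3/2b
5) 5000.0ms=9b +833.333ms=3/2b
6) 5833.333ms=21/2b +833.333ms=3/2b
Σ=12b of 12 (108bpm 6/8) — PASS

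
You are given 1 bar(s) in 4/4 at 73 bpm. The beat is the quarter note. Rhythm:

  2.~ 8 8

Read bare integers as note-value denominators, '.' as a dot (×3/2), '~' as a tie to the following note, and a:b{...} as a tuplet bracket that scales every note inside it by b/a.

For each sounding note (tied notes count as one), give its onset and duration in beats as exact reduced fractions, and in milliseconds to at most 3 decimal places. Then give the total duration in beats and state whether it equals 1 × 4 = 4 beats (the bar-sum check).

1) 0.0ms=0b +2876.712ms=7/2b
2) 2876.712ms=7/2b +410.959ms=1/2b
Σ=4b of 4 (73bpm 4/4) — PASS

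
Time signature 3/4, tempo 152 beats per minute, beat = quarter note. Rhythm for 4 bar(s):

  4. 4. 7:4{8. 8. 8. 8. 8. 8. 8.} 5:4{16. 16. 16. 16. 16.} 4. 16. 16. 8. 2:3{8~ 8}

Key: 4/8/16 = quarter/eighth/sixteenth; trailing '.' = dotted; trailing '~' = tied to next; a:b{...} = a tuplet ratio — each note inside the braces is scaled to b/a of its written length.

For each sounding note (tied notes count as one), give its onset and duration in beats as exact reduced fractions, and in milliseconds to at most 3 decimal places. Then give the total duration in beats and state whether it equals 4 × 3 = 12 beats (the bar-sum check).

1) 0.0ms=0b +592.105ms=3/2b
2) 592.105ms=3/2b +592.105ms=3/2b
3) 1184.211ms=3b +169.173ms=3/7b
4) 1353.383ms=24/7b +169.173ms=3/7b
5) 1522.556ms=27/7b +169.173ms=3/7b
6) 1691.729ms=30/7b +169.173ms=3/7b
7) 1860.902ms=33/7b +169.173ms=3/7b
8) 2030.075ms=36/7b +169.173ms=3/7b
9) 2199.248ms=39/7b +169.173ms=3/7b
10) 2368.421ms=6b +118.421ms=3/10b
11) 2486.842ms=63/10b +118.421ms=3/10b
12) 2605.263ms=33/5b +118.421ms=3/10b
13) 2723.684ms=69/10b +118.421ms=3/10b
14) 2842.105ms=36/5b +118.421ms=3/10b
15) 2960.526ms=15/2b +592.105ms=3/2b
16) 3552.632ms=9b +148.026ms=3/8b
17) 3700.658ms=75/8b +148.026ms=3/8b
18) 3848.684ms=39/4b +296.053ms=3/4b
19) 4144.737ms=21/2b +592.105ms=3/2b
Σ=12b of 12 (152bpm 3/4) — PASS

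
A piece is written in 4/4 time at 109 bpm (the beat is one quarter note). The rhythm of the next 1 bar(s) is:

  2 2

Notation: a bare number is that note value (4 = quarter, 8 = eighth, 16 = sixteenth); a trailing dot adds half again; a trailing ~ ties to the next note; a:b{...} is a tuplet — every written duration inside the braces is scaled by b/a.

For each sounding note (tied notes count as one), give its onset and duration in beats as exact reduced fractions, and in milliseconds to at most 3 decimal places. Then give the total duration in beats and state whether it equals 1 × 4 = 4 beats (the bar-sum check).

1) 0.0ms=0b +1100.917ms=2b
2) 1100.917ms=2b +1100.917ms=2b
Σ=4b of 4 (109bpm 4/4) — PASS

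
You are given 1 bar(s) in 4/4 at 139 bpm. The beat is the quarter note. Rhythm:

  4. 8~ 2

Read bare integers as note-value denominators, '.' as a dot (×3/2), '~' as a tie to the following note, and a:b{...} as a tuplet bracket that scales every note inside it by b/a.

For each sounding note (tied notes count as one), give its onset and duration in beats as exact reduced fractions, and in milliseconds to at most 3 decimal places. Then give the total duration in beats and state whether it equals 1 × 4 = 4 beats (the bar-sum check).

1) 0.0ms=0b +647.482ms=3/2b
2) 647.482ms=3/2b +1079.137ms=5/2b
Σ=4b of 4 (139bpm 4/4) — PASS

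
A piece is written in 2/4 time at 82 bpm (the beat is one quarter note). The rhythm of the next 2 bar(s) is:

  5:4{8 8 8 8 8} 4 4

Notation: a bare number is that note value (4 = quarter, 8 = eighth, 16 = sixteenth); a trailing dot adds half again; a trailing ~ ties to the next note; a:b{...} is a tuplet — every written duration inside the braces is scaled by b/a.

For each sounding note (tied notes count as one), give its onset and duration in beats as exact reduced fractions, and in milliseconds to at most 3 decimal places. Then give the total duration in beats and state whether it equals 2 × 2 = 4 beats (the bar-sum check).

1) 0.0ms=0b +292.683ms=2/5b
2) 292.683ms=2/5b +292.683ms=2/5b
3) 585.366ms=4/5b +292.683ms=2/5b
4) 878.049ms=6/5b +292.683ms=2/5b
5) 1170.732ms=8/5b +292.683ms=2/5b
6) 1463.415ms=2b +731.707ms=1b
7) 2195.122ms=3b +731.707ms=1b
Σ=4b of 4 (82bpm 2/4) — PASS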